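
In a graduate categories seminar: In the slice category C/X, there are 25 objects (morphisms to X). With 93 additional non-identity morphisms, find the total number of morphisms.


In the slice category C/X, objects are morphisms to X.
Identity morphisms: 25 (one per object of C/X).
Non-identity morphisms: 93.
Total = 25 + 93 = 118

118


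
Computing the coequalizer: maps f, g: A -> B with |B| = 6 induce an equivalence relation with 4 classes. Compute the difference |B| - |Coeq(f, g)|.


The coequalizer Coeq(f, g) = B / ~ has one element per equivalence class.
|B| = 6, |Coeq(f, g)| = 4.
|B| - |Coeq(f, g)| = 6 - 4 = 2.

2


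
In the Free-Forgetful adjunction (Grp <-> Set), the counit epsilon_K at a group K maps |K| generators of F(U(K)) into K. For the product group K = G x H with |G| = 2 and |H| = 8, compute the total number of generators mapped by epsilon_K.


The counit epsilon_K: F(U(K)) -> K of the Free-Forgetful adjunction
maps |K| generators of F(U(K)) into K. For K = G x H (the product group),
|G x H| = |G| * |H|.
Total generators mapped = 2 * 8 = 16.

16


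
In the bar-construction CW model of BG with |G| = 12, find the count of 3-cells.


In the bar-construction CW model of BG, the n-cells are indexed by
n-tuples [g_1|...|g_n] of non-identity elements of G (degenerate
simplices with some g_i = e do not contribute cells), so there are
(|G| - 1)^n n-cells.
For dim = 3 with |G| = 12:
cells = (12 - 1)^3 = 11^3 = 1331

1331


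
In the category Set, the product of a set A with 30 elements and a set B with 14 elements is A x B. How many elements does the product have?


In Set, the product A x B is the Cartesian product.
By the universal property, |A x B| = |A| * |B|.
|A x B| = 30 * 14 = 420

420


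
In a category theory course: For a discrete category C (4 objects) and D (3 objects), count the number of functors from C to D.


A functor from a discrete category C to D is determined by
where each object maps. Each of the 4 objects of C can map
to any of the 3 objects of D independently.
Number of functors = 3^4 = 81

81


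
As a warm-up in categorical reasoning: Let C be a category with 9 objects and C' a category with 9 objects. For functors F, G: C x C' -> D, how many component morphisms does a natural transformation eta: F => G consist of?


A natural transformation eta: F => G assigns one component morphism per
object of the domain category.
The domain is the product category C x C', so
|Ob(C x C')| = |Ob(C)| * |Ob(C')| = 9 * 9 = 81.
Therefore eta has 81 component morphisms.

81


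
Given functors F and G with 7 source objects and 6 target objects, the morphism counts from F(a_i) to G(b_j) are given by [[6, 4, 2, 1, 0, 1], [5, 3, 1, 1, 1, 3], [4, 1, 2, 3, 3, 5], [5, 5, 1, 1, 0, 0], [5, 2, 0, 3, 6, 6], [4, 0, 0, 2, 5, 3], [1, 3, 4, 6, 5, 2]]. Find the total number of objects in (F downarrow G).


Objects of (F downarrow G) are triples (a, b, h: F(a)->G(b)).
The count equals the sum of all entries in the hom-matrix.
sum(row 0) = 14
sum(row 1) = 14
sum(row 2) = 18
sum(row 3) = 12
sum(row 4) = 22
sum(row 5) = 14
sum(row 6) = 21
Grand total = 115

115


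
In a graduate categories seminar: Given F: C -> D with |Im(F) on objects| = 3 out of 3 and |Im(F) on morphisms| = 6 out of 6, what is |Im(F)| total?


The image of F consists of distinct objects and distinct morphisms.
|Im(F)| on objects = 3
|Im(F)| on morphisms = 6
Total image cardinality = 3 + 6 = 9

9


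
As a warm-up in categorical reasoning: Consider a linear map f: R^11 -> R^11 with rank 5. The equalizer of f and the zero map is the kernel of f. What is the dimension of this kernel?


The equalizer of f and the zero map is ker(f).
By the rank-nullity theorem: dim(ker(f)) = dim(domain) - rank(f).
dim(ker(f)) = 11 - 5 = 6

6


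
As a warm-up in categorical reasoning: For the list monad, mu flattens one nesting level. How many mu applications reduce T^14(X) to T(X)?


Each application of mu: T^2 -> T removes one layer of nesting.
Starting at depth 14 (i.e., T^14(X)), we need to reach T(X).
Number of mu applications = 14 - 1 = 13

13


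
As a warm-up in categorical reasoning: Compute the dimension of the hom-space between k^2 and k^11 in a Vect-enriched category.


In Vect-enriched categories, Hom(k^n, k^m) is the space of m x n matrices.
dim(Hom(k^2, k^11)) = 11 * 2 = 22

22


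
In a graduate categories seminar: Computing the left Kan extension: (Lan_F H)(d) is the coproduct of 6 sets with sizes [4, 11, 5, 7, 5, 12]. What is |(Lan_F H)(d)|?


Pointwise, the left Kan extension (Lan_F H)(d) is the colimit, indexed
by the comma category (F downarrow d), of H composed with the
projection (F downarrow d) -> C. Here that colimit is given
as a coproduct (disjoint union) of sets, so its cardinality is the
sum of the sizes of the summands.
Coproduct of sets with sizes: 4 + 11 + 5 + 7 + 5 + 12
= 44

44


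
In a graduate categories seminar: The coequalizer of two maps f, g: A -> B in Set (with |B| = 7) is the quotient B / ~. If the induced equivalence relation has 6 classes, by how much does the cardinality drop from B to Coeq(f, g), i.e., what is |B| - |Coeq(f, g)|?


The coequalizer Coeq(f, g) = B / ~ has one element per equivalence class.
|B| = 7, |Coeq(f, g)| = 6.
|B| - |Coeq(f, g)| = 7 - 6 = 1.

1


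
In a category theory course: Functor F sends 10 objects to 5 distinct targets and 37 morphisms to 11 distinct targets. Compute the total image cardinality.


The image of F consists of distinct objects and distinct morphisms.
|Im(F)| on objects = 5
|Im(F)| on morphisms = 11
Total image cardinality = 5 + 11 = 16

16


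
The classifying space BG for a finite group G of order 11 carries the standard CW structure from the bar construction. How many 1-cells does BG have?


In the bar-construction CW model of BG, the n-cells are indexed by
n-tuples [g_1|...|g_n] of non-identity elements of G (degenerate
simplices with some g_i = e do not contribute cells), so there are
(|G| - 1)^n n-cells.
For dim = 1 with |G| = 11:
cells = (11 - 1)^1 = 10^1 = 10

10


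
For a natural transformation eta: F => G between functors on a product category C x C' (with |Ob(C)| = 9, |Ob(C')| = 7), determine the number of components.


A natural transformation eta: F => G assigns one component morphism per
object of the domain category.
The domain is the product category C x C', so
|Ob(C x C')| = |Ob(C)| * |Ob(C')| = 9 * 7 = 63.
Therefore eta has 63 component morphisms.

63


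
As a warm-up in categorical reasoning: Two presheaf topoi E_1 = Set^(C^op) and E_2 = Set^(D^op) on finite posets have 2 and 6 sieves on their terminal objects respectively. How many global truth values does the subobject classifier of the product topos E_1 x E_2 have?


In a product of presheaf topoi E_1 x E_2, the subobject classifier
is Omega = Omega_1 x Omega_2 (componentwise), so
|Omega(top)| = |Omega_1(top_1)| * |Omega_2(top_2)|.
= 2 * 6 = 12.

12


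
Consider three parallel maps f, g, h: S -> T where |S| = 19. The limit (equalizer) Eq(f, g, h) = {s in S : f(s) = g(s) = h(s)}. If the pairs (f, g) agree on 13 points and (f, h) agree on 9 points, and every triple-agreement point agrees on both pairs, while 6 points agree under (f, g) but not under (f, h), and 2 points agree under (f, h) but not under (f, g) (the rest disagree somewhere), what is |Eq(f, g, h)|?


Eq(f, g, h) is the triple-agreement set: points in S where all three
maps take the same value. Using inclusion-exclusion on the pairwise data:
Pair (f, g) agrees on 13 points; pair (f, h) on 9 points.
Points agreeing under (f, g) but not (f, h) = 6; under (f, h) but not (f, g) = 2.
Triple-agreement = agreement-in-(f, g) minus points that agree under (f, g) but not (f, h):
|Eq(f, g, h)| = 13 - 6 = 7
(cross-check via (f, h): 9 - 2 = 7.)

7


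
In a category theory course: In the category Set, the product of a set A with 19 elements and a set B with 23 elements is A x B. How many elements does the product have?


In Set, the product A x B is the Cartesian product.
By the universal property, |A x B| = |A| * |B|.
|A x B| = 19 * 23 = 437

437


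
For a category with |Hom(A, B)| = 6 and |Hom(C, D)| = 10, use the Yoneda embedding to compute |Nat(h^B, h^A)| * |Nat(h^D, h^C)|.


By the Yoneda lemma, Nat(h^B, h^A) is isomorphic to Hom(A, B),
so |Nat(h^B, h^A)| = |Hom(A, B)| and |Nat(h^D, h^C)| = |Hom(C, D)|.
|Hom(A, B)| = 6, |Hom(C, D)| = 10.
|Nat(h^B, h^A) x Nat(h^D, h^C)| = 6 * 10 = 60

60


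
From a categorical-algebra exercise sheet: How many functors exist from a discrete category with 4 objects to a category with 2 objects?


A functor from a discrete category C to D is determined by
where each object maps. Each of the 4 objects of C can map
to any of the 2 objects of D independently.
Number of functors = 2^4 = 16

16


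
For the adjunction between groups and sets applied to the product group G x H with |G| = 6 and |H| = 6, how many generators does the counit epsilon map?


The counit epsilon_K: F(U(K)) -> K of the Free-Forgetful adjunction
maps |K| generators of F(U(K)) into K. For K = G x H (the product group),
|G x H| = |G| * |H|.
Total generators mapped = 6 * 6 = 36.

36


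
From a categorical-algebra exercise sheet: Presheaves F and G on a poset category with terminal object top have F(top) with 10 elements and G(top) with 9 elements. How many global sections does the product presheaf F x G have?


Global sections of a presheaf on a poset with terminal top satisfy
Gamma(H) ~ H(top). Presheaves admit pointwise products, so
(F x G)(top) = F(top) x G(top) (Cartesian product).
|Gamma(F x G)| = |F(top)| * |G(top)| = 10 * 9 = 90.

90


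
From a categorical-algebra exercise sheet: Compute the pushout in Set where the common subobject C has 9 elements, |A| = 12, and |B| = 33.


The pushout A +_C B identifies the images of C in A and B.
|A +_C B| = |A| + |B| - |C| (for injections).
= 12 + 33 - 9 = 36

36


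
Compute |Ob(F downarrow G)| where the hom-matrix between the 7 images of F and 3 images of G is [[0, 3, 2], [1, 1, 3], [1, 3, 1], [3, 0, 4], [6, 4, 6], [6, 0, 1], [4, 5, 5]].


Objects of (F downarrow G) are triples (a, b, h: F(a)->G(b)).
The count equals the sum of all entries in the hom-matrix.
sum(row 0) = 5
sum(row 1) = 5
sum(row 2) = 5
sum(row 3) = 7
sum(row 4) = 16
sum(row 5) = 7
sum(row 6) = 14
Grand total = 59

59


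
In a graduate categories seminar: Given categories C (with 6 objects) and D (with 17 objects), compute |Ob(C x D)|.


The product category C x D has objects that are pairs (c, d).
Number of pairs = |Ob(C)| * |Ob(D)| = 6 * 17 = 102

102


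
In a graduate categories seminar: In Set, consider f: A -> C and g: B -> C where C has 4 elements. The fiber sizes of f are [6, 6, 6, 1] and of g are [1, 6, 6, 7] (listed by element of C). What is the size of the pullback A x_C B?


The pullback A x_C B consists of pairs (a, b) with f(a) = g(b).
For each element c in C, the fiber product has |f^-1(c)| * |g^-1(c)| elements.
Summing over C: 6 * 1 + 6 * 6 + 6 * 6 + 1 * 7
= 6 + 36 + 36 + 7 = 85

85


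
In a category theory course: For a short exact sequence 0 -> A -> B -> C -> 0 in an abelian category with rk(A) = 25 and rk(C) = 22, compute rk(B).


For a short exact sequence 0 -> A -> B -> C -> 0,
rank is additive: rank(B) = rank(A) + rank(C).
rank(B) = 25 + 22 = 47

47


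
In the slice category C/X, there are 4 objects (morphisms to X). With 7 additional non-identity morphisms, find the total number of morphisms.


In the slice category C/X, objects are morphisms to X.
Identity morphisms: 4 (one per object of C/X).
Non-identity morphisms: 7.
Total = 4 + 7 = 11

11


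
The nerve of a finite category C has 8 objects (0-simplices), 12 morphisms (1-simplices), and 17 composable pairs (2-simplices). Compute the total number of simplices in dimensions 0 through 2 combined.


The 2-skeleton of the nerve N(C) consists of simplices in dimensions 0, 1, 2:
  |N(C)_0| = 8 (objects)
  |N(C)_1| = 12 (morphisms)
  |N(C)_2| = 17 (composable pairs)
Total = 8 + 12 + 17 = 37

37


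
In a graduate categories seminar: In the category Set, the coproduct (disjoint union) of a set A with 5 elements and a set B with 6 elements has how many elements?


In Set, the coproduct A + B is the disjoint union.
|A + B| = |A| + |B| = 5 + 6 = 11

11


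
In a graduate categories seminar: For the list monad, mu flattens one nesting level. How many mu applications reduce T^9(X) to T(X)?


Each application of mu: T^2 -> T removes one layer of nesting.
Starting at depth 9 (i.e., T^9(X)), we need to reach T(X).
Number of mu applications = 9 - 1 = 8

8


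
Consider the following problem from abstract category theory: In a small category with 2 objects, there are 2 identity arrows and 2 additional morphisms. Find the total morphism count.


Each object has an identity morphism, giving 2 identities.
Adding the 2 non-identity morphisms:
Total = 2 + 2 = 4

4


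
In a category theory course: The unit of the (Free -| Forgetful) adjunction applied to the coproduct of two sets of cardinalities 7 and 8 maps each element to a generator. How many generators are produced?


The unit eta_X: X -> U(F(X)) of the Free-Forgetful adjunction
maps each element of X to a generator of F(X). For X = S + T (disjoint
union in Set), |S + T| = |S| + |T|.
Total mappings = 7 + 8 = 15.

15


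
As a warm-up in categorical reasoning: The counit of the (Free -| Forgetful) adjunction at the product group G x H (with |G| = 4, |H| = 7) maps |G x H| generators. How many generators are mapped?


The counit epsilon_K: F(U(K)) -> K of the Free-Forgetful adjunction
maps |K| generators of F(U(K)) into K. For K = G x H (the product group),
|G x H| = |G| * |H|.
Total generators mapped = 4 * 7 = 28.

28


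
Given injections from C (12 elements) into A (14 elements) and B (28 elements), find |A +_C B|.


The pushout A +_C B identifies the images of C in A and B.
|A +_C B| = |A| + |B| - |C| (for injections).
= 14 + 28 - 12 = 30

30


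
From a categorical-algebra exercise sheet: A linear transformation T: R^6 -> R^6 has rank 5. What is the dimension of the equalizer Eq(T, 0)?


The equalizer of f and the zero map is ker(f).
By the rank-nullity theorem: dim(ker(f)) = dim(domain) - rank(f).
dim(ker(f)) = 6 - 5 = 1

1


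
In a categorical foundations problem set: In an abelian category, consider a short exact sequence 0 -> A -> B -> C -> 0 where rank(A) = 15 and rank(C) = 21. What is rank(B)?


For a short exact sequence 0 -> A -> B -> C -> 0,
rank is additive: rank(B) = rank(A) + rank(C).
rank(B) = 15 + 21 = 36

36


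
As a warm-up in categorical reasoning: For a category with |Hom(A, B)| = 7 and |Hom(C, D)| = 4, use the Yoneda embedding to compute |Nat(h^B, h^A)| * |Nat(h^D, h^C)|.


By the Yoneda lemma, Nat(h^B, h^A) is isomorphic to Hom(A, B),
so |Nat(h^B, h^A)| = |Hom(A, B)| and |Nat(h^D, h^C)| = |Hom(C, D)|.
|Hom(A, B)| = 7, |Hom(C, D)| = 4.
|Nat(h^B, h^A) x Nat(h^D, h^C)| = 7 * 4 = 28

28


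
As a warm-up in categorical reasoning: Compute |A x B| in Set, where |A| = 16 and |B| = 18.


In Set, the product A x B is the Cartesian product.
By the universal property, |A x B| = |A| * |B|.
|A x B| = 16 * 18 = 288

288


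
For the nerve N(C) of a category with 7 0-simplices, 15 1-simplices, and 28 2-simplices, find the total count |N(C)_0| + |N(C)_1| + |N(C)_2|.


The 2-skeleton of the nerve N(C) consists of simplices in dimensions 0, 1, 2:
  |N(C)_0| = 7 (objects)
  |N(C)_1| = 15 (morphisms)
  |N(C)_2| = 28 (composable pairs)
Total = 7 + 15 + 28 = 50

50


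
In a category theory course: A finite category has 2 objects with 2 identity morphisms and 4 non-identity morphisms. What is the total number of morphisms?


Each object has an identity morphism, giving 2 identities.
Adding the 4 non-identity morphisms:
Total = 2 + 4 = 6

6


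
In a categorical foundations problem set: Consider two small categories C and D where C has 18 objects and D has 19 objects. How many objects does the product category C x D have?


The product category C x D has objects that are pairs (c, d).
Number of pairs = |Ob(C)| * |Ob(D)| = 18 * 19 = 342

342


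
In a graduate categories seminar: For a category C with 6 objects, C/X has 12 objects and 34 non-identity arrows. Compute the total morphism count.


In the slice category C/X, objects are morphisms to X.
Identity morphisms: 12 (one per object of C/X).
Non-identity morphisms: 34.
Total = 12 + 34 = 46

46


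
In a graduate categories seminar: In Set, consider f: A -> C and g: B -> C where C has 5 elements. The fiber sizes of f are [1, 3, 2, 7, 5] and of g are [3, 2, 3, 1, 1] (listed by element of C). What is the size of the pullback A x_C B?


The pullback A x_C B consists of pairs (a, b) with f(a) = g(b).
For each element c in C, the fiber product has |f^-1(c)| * |g^-1(c)| elements.
Summing over C: 1 * 3 + 3 * 2 + 2 * 3 + 7 * 1 + 5 * 1
= 3 + 6 + 6 + 7 + 5 = 27

27


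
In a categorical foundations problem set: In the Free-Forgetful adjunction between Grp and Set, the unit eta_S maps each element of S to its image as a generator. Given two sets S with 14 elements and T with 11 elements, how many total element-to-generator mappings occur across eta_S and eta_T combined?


The unit eta_X: X -> U(F(X)) of the Free-Forgetful adjunction
maps each element of X to a generator of F(X). For X = S + T (disjoint
union in Set), |S + T| = |S| + |T|.
Total mappings = 14 + 11 = 25.

25


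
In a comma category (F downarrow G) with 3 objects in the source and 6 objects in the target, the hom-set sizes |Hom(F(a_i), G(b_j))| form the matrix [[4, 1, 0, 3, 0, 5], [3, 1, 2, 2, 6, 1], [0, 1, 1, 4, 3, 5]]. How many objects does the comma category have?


Objects of (F downarrow G) are triples (a, b, h: F(a)->G(b)).
The count equals the sum of all entries in the hom-matrix.
sum(row 0) = 13
sum(row 1) = 15
sum(row 2) = 14
Grand total = 42

42


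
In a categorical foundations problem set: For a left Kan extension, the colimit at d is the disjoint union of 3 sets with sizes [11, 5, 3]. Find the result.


Pointwise, the left Kan extension (Lan_F H)(d) is the colimit, indexed
by the comma category (F downarrow d), of H composed with the
projection (F downarrow d) -> C. Here that colimit is given
as a coproduct (disjoint union) of sets, so its cardinality is the
sum of the sizes of the summands.
Coproduct of sets with sizes: 11 + 5 + 3
= 19

19


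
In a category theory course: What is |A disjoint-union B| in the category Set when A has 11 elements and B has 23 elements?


In Set, the coproduct A + B is the disjoint union.
|A + B| = |A| + |B| = 11 + 23 = 34

34


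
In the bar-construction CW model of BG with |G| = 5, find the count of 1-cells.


In the bar-construction CW model of BG, the n-cells are indexed by
n-tuples [g_1|...|g_n] of non-identity elements of G (degenerate
simplices with some g_i = e do not contribute cells), so there are
(|G| - 1)^n n-cells.
For dim = 1 with |G| = 5:
cells = (5 - 1)^1 = 4^1 = 4

4


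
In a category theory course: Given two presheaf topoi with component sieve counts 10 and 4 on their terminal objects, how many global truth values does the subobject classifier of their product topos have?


In a product of presheaf topoi E_1 x E_2, the subobject classifier
is Omega = Omega_1 x Omega_2 (componentwise), so
|Omega(top)| = |Omega_1(top_1)| * |Omega_2(top_2)|.
= 10 * 4 = 40.

40


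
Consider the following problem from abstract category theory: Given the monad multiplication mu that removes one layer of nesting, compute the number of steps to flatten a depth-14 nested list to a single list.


Each application of mu: T^2 -> T removes one layer of nesting.
Starting at depth 14 (i.e., T^14(X)), we need to reach T(X).
Number of mu applications = 14 - 1 = 13

13


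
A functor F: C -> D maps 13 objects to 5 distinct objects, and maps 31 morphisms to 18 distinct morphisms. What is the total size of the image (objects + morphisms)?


The image of F consists of distinct objects and distinct morphisms.
|Im(F)| on objects = 5
|Im(F)| on morphisms = 18
Total image cardinality = 5 + 18 = 23

23


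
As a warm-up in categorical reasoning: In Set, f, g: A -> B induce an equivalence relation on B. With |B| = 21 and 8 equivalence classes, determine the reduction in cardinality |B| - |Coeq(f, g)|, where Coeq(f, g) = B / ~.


The coequalizer Coeq(f, g) = B / ~ has one element per equivalence class.
|B| = 21, |Coeq(f, g)| = 8.
|B| - |Coeq(f, g)| = 21 - 8 = 13.

13


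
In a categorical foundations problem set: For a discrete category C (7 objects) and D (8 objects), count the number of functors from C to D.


A functor from a discrete category C to D is determined by
where each object maps. Each of the 7 objects of C can map
to any of the 8 objects of D independently.
Number of functors = 8^7 = 2097152

2097152


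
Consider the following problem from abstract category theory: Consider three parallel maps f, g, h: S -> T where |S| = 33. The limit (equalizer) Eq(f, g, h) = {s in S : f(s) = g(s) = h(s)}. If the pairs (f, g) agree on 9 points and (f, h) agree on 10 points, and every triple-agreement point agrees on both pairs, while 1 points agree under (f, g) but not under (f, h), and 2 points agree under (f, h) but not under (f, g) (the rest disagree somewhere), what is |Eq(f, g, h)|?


Eq(f, g, h) is the triple-agreement set: points in S where all three
maps take the same value. Using inclusion-exclusion on the pairwise data:
Pair (f, g) agrees on 9 points; pair (f, h) on 10 points.
Points agreeing under (f, g) but not (f, h) = 1; under (f, h) but not (f, g) = 2.
Triple-agreement = agreement-in-(f, g) minus points that agree under (f, g) but not (f, h):
|Eq(f, g, h)| = 9 - 1 = 8
(cross-check via (f, h): 10 - 2 = 8.)

8


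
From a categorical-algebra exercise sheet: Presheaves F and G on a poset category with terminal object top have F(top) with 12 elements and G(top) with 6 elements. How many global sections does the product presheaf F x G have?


Global sections of a presheaf on a poset with terminal top satisfy
Gamma(H) ~ H(top). Presheaves admit pointwise products, so
(F x G)(top) = F(top) x G(top) (Cartesian product).
|Gamma(F x G)| = |F(top)| * |G(top)| = 12 * 6 = 72.

72


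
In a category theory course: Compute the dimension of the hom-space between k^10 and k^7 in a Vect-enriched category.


In Vect-enriched categories, Hom(k^n, k^m) is the space of m x n matrices.
dim(Hom(k^10, k^7)) = 7 * 10 = 70

70


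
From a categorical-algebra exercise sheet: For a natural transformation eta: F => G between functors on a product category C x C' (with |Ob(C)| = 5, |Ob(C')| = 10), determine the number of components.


A natural transformation eta: F => G assigns one component morphism per
object of the domain category.
The domain is the product category C x C', so
|Ob(C x C')| = |Ob(C)| * |Ob(C')| = 5 * 10 = 50.
Therefore eta has 50 component morphisms.

50


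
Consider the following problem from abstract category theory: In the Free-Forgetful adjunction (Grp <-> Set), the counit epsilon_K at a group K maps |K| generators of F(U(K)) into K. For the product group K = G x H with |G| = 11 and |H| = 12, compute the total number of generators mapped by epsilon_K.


The counit epsilon_K: F(U(K)) -> K of the Free-Forgetful adjunction
maps |K| generators of F(U(K)) into K. For K = G x H (the product group),
|G x H| = |G| * |H|.
Total generators mapped = 11 * 12 = 132.

132


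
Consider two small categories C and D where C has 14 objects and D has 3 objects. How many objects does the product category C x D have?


The product category C x D has objects that are pairs (c, d).
Number of pairs = |Ob(C)| * |Ob(D)| = 14 * 3 = 42

42


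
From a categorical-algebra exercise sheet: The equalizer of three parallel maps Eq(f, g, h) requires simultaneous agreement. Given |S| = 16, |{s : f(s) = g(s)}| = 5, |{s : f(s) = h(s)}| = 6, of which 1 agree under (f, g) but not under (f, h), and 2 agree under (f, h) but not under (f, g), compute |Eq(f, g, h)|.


Eq(f, g, h) is the triple-agreement set: points in S where all three
maps take the same value. Using inclusion-exclusion on the pairwise data:
Pair (f, g) agrees on 5 points; pair (f, h) on 6 points.
Points agreeing under (f, g) but not (f, h) = 1; under (f, h) but not (f, g) = 2.
Triple-agreement = agreement-in-(f, g) minus points that agree under (f, g) but not (f, h):
|Eq(f, g, h)| = 5 - 1 = 4
(cross-check via (f, h): 6 - 2 = 4.)

4


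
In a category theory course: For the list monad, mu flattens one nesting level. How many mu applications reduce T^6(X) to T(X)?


Each application of mu: T^2 -> T removes one layer of nesting.
Starting at depth 6 (i.e., T^6(X)), we need to reach T(X).
Number of mu applications = 6 - 1 = 5

5


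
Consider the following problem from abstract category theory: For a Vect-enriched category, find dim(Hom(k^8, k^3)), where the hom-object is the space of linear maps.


In Vect-enriched categories, Hom(k^n, k^m) is the space of m x n matrices.
dim(Hom(k^8, k^3)) = 3 * 8 = 24

24


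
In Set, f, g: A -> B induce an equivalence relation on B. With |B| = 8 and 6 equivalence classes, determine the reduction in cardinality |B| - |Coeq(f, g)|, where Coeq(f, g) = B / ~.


The coequalizer Coeq(f, g) = B / ~ has one element per equivalence class.
|B| = 8, |Coeq(f, g)| = 6.
|B| - |Coeq(f, g)| = 8 - 6 = 2.

2


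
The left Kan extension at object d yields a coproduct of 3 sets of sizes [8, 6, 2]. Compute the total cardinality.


Pointwise, the left Kan extension (Lan_F H)(d) is the colimit, indexed
by the comma category (F downarrow d), of H composed with the
projection (F downarrow d) -> C. Here that colimit is given
as a coproduct (disjoint union) of sets, so its cardinality is the
sum of the sizes of the summands.
Coproduct of sets with sizes: 8 + 6 + 2
= 16

16


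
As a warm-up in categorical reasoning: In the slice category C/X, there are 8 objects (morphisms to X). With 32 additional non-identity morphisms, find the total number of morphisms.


In the slice category C/X, objects are morphisms to X.
Identity morphisms: 8 (one per object of C/X).
Non-identity morphisms: 32.
Total = 8 + 32 = 40

40


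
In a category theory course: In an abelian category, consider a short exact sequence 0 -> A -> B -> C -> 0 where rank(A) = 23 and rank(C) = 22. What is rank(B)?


For a short exact sequence 0 -> A -> B -> C -> 0,
rank is additive: rank(B) = rank(A) + rank(C).
rank(B) = 23 + 22 = 45

45


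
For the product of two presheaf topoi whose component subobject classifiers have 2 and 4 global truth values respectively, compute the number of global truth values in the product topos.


In a product of presheaf topoi E_1 x E_2, the subobject classifier
is Omega = Omega_1 x Omega_2 (componentwise), so
|Omega(top)| = |Omega_1(top_1)| * |Omega_2(top_2)|.
= 2 * 4 = 8.

8


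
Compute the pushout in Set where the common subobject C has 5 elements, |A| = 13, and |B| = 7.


The pushout A +_C B identifies the images of C in A and B.
|A +_C B| = |A| + |B| - |C| (for injections).
= 13 + 7 - 5 = 15

15


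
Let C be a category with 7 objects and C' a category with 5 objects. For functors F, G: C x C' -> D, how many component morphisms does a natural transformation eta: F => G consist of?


A natural transformation eta: F => G assigns one component morphism per
object of the domain category.
The domain is the product category C x C', so
|Ob(C x C')| = |Ob(C)| * |Ob(C')| = 7 * 5 = 35.
Therefore eta has 35 component morphisms.

35


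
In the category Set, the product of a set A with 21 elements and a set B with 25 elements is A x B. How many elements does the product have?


In Set, the product A x B is the Cartesian product.
By the universal property, |A x B| = |A| * |B|.
|A x B| = 21 * 25 = 525

525


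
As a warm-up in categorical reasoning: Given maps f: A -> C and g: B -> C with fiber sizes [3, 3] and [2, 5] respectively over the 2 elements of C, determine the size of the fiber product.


The pullback A x_C B consists of pairs (a, b) with f(a) = g(b).
For each element c in C, the fiber product has |f^-1(c)| * |g^-1(c)| elements.
Summing over C: 3 * 2 + 3 * 5
= 6 + 15 = 21

21


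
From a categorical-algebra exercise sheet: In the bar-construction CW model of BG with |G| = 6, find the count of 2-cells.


In the bar-construction CW model of BG, the n-cells are indexed by
n-tuples [g_1|...|g_n] of non-identity elements of G (degenerate
simplices with some g_i = e do not contribute cells), so there are
(|G| - 1)^n n-cells.
For dim = 2 with |G| = 6:
cells = (6 - 1)^2 = 5^2 = 25

25


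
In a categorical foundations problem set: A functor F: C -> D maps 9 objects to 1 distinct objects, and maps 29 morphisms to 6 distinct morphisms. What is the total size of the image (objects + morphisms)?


The image of F consists of distinct objects and distinct morphisms.
|Im(F)| on objects = 1
|Im(F)| on morphisms = 6
Total image cardinality = 1 + 6 = 7

7


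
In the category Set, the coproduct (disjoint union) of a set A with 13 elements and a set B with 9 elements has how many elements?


In Set, the coproduct A + B is the disjoint union.
|A + B| = |A| + |B| = 13 + 9 = 22

22


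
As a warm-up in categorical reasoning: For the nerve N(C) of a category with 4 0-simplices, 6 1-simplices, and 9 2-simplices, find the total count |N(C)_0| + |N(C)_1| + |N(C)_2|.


The 2-skeleton of the nerve N(C) consists of simplices in dimensions 0, 1, 2:
  |N(C)_0| = 4 (objects)
  |N(C)_1| = 6 (morphisms)
  |N(C)_2| = 9 (composable pairs)
Total = 4 + 6 + 9 = 19

19


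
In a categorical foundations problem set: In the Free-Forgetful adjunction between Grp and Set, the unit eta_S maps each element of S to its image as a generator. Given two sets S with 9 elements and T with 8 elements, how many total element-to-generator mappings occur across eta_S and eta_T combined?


The unit eta_X: X -> U(F(X)) of the Free-Forgetful adjunction
maps each element of X to a generator of F(X). For X = S + T (disjoint
union in Set), |S + T| = |S| + |T|.
Total mappings = 9 + 8 = 17.

17


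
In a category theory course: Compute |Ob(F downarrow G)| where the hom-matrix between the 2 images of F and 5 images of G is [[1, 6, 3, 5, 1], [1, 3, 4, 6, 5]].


Objects of (F downarrow G) are triples (a, b, h: F(a)->G(b)).
The count equals the sum of all entries in the hom-matrix.
sum(row 0) = 16
sum(row 1) = 19
Grand total = 35

35


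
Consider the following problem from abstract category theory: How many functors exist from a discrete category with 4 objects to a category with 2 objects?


A functor from a discrete category C to D is determined by
where each object maps. Each of the 4 objects of C can map
to any of the 2 objects of D independently.
Number of functors = 2^4 = 16

16


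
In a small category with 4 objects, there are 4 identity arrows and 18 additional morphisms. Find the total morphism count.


Each object has an identity morphism, giving 4 identities.
Adding the 18 non-identity morphisms:
Total = 4 + 18 = 22

22


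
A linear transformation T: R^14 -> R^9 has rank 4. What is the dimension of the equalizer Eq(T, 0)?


The equalizer of f and the zero map is ker(f).
By the rank-nullity theorem: dim(ker(f)) = dim(domain) - rank(f).
dim(ker(f)) = 14 - 4 = 10

10


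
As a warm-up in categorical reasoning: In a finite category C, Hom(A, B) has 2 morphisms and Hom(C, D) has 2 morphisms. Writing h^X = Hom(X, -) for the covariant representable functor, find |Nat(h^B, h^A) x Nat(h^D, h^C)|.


By the Yoneda lemma, Nat(h^B, h^A) is isomorphic to Hom(A, B),
so |Nat(h^B, h^A)| = |Hom(A, B)| and |Nat(h^D, h^C)| = |Hom(C, D)|.
|Hom(A, B)| = 2, |Hom(C, D)| = 2.
|Nat(h^B, h^A) x Nat(h^D, h^C)| = 2 * 2 = 4

4


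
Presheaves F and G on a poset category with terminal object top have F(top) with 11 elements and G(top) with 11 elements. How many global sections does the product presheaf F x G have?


Global sections of a presheaf on a poset with terminal top satisfy
Gamma(H) ~ H(top). Presheaves admit pointwise products, so
(F x G)(top) = F(top) x G(top) (Cartesian product).
|Gamma(F x G)| = |F(top)| * |G(top)| = 11 * 11 = 121.

121


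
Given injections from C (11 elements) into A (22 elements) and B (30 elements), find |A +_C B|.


The pushout A +_C B identifies the images of C in A and B.
|A +_C B| = |A| + |B| - |C| (for injections).
= 22 + 30 - 11 = 41

41


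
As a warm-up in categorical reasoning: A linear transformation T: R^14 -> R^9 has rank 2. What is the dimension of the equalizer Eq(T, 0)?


The equalizer of f and the zero map is ker(f).
By the rank-nullity theorem: dim(ker(f)) = dim(domain) - rank(f).
dim(ker(f)) = 14 - 2 = 12

12


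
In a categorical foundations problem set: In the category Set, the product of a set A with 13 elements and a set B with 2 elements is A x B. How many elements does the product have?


In Set, the product A x B is the Cartesian product.
By the universal property, |A x B| = |A| * |B|.
|A x B| = 13 * 2 = 26

26


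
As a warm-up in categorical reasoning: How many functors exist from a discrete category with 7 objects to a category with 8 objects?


A functor from a discrete category C to D is determined by
where each object maps. Each of the 7 objects of C can map
to any of the 8 objects of D independently.
Number of functors = 8^7 = 2097152

2097152


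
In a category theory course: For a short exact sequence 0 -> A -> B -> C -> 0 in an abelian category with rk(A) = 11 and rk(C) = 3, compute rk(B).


For a short exact sequence 0 -> A -> B -> C -> 0,
rank is additive: rank(B) = rank(A) + rank(C).
rank(B) = 11 + 3 = 14

14


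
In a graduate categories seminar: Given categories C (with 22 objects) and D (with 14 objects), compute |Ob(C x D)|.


The product category C x D has objects that are pairs (c, d).
Number of pairs = |Ob(C)| * |Ob(D)| = 22 * 14 = 308

308


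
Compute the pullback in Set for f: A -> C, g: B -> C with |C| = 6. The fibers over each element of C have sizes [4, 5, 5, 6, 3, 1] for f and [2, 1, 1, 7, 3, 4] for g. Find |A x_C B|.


The pullback A x_C B consists of pairs (a, b) with f(a) = g(b).
For each element c in C, the fiber product has |f^-1(c)| * |g^-1(c)| elements.
Summing over C: 4 * 2 + 5 * 1 + 5 * 1 + 6 * 7 + 3 * 3 + 1 * 4
= 8 + 5 + 5 + 42 + 9 + 4 = 73

73


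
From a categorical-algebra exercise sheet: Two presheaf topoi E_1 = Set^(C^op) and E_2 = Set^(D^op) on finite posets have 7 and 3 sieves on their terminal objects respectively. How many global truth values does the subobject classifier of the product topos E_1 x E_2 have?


In a product of presheaf topoi E_1 x E_2, the subobject classifier
is Omega = Omega_1 x Omega_2 (componentwise), so
|Omega(top)| = |Omega_1(top_1)| * |Omega_2(top_2)|.
= 7 * 3 = 21.

21


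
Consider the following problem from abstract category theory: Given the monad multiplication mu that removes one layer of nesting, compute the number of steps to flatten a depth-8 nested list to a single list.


Each application of mu: T^2 -> T removes one layer of nesting.
Starting at depth 8 (i.e., T^8(X)), we need to reach T(X).
Number of mu applications = 8 - 1 = 7

7


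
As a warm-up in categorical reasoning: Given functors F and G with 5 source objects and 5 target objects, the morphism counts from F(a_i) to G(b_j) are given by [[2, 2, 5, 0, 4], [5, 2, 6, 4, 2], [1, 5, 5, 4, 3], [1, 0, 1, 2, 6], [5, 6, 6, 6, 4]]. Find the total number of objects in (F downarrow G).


Objects of (F downarrow G) are triples (a, b, h: F(a)->G(b)).
The count equals the sum of all entries in the hom-matrix.
sum(row 0) = 13
sum(row 1) = 19
sum(row 2) = 18
sum(row 3) = 10
sum(row 4) = 27
Grand total = 87

87


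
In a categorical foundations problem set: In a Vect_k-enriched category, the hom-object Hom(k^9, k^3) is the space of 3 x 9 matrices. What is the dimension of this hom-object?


In Vect-enriched categories, Hom(k^n, k^m) is the space of m x n matrices.
dim(Hom(k^9, k^3)) = 3 * 9 = 27

27


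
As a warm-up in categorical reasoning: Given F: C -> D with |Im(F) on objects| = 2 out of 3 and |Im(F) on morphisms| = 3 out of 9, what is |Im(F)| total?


The image of F consists of distinct objects and distinct morphisms.
|Im(F)| on objects = 2
|Im(F)| on morphisms = 3
Total image cardinality = 2 + 3 = 5

5


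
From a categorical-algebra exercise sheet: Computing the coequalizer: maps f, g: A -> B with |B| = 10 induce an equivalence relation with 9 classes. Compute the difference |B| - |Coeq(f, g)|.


The coequalizer Coeq(f, g) = B / ~ has one element per equivalence class.
|B| = 10, |Coeq(f, g)| = 9.
|B| - |Coeq(f, g)| = 10 - 9 = 1.

1


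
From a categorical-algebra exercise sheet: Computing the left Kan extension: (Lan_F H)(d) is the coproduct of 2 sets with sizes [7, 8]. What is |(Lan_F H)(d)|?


Pointwise, the left Kan extension (Lan_F H)(d) is the colimit, indexed
by the comma category (F downarrow d), of H composed with the
projection (F downarrow d) -> C. Here that colimit is given
as a coproduct (disjoint union) of sets, so its cardinality is the
sum of the sizes of the summands.
Coproduct of sets with sizes: 7 + 8
= 15

15


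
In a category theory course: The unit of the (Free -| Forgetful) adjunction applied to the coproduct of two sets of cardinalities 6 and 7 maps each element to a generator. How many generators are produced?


The unit eta_X: X -> U(F(X)) of the Free-Forgetful adjunction
maps each element of X to a generator of F(X). For X = S + T (disjoint
union in Set), |S + T| = |S| + |T|.
Total mappings = 6 + 7 = 13.

13


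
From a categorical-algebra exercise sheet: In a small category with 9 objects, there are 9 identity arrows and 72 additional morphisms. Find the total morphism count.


Each object has an identity morphism, giving 9 identities.
Adding the 72 non-identity morphisms:
Total = 9 + 72 = 81

81


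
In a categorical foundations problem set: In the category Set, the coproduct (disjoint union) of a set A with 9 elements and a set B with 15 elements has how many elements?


In Set, the coproduct A + B is the disjoint union.
|A + B| = |A| + |B| = 9 + 15 = 24

24


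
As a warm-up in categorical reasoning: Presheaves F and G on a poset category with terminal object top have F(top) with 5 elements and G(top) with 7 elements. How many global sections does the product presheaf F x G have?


Global sections of a presheaf on a poset with terminal top satisfy
Gamma(H) ~ H(top). Presheaves admit pointwise products, so
(F x G)(top) = F(top) x G(top) (Cartesian product).
|Gamma(F x G)| = |F(top)| * |G(top)| = 5 * 7 = 35.

35


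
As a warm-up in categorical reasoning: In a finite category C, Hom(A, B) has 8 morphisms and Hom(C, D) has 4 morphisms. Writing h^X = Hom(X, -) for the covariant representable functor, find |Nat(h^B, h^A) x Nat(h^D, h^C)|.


By the Yoneda lemma, Nat(h^B, h^A) is isomorphic to Hom(A, B),
so |Nat(h^B, h^A)| = |Hom(A, B)| and |Nat(h^D, h^C)| = |Hom(C, D)|.
|Hom(A, B)| = 8, |Hom(C, D)| = 4.
|Nat(h^B, h^A) x Nat(h^D, h^C)| = 8 * 4 = 32

32


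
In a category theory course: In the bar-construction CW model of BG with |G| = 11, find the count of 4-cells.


In the bar-construction CW model of BG, the n-cells are indexed by
n-tuples [g_1|...|g_n] of non-identity elements of G (degenerate
simplices with some g_i = e do not contribute cells), so there are
(|G| - 1)^n n-cells.
For dim = 4 with |G| = 11:
cells = (11 - 1)^4 = 10^4 = 10000

10000


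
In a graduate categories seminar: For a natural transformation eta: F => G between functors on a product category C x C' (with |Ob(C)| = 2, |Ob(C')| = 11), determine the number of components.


A natural transformation eta: F => G assigns one component morphism per
object of the domain category.
The domain is the product category C x C', so
|Ob(C x C')| = |Ob(C)| * |Ob(C')| = 2 * 11 = 22.
Therefore eta has 22 component morphisms.

22
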